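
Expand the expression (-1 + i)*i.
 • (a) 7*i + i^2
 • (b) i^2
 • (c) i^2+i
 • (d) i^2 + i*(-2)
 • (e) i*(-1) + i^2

Expanding (-1 + i)*i:
= i*(-1) + i^2
e) i*(-1) + i^2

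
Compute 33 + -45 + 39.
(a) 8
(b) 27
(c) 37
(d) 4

First: 33 + -45 = -12
Then: -12 + 39 = 27
b) 27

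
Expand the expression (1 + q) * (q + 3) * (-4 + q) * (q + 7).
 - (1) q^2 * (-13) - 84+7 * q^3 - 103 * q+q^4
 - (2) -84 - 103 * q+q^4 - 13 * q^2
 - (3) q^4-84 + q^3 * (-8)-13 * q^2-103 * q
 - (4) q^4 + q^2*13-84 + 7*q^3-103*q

Expanding (1 + q) * (q + 3) * (-4 + q) * (q + 7):
= q^2 * (-13) - 84+7 * q^3 - 103 * q+q^4
1) q^2 * (-13) - 84+7 * q^3 - 103 * q+q^4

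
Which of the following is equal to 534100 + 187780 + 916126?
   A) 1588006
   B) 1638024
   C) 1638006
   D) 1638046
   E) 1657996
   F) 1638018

First: 534100 + 187780 = 721880
Then: 721880 + 916126 = 1638006
C) 1638006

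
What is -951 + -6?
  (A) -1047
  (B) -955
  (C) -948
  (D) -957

-951 + -6 = -957
D) -957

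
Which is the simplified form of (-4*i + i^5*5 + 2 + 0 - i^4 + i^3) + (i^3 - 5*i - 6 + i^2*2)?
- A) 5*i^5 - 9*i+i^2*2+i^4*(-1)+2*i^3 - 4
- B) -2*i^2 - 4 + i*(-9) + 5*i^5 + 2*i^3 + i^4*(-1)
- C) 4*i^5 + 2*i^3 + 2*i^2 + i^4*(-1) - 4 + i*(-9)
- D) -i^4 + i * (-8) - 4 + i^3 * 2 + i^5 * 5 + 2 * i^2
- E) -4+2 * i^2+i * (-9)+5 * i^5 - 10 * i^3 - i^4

Adding the polynomials and combining like terms:
(-4*i + i^5*5 + 2 + 0 - i^4 + i^3) + (i^3 - 5*i - 6 + i^2*2)
= 5*i^5 - 9*i+i^2*2+i^4*(-1)+2*i^3 - 4
A) 5*i^5 - 9*i+i^2*2+i^4*(-1)+2*i^3 - 4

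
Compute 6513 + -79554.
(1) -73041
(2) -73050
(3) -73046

6513 + -79554 = -73041
1) -73041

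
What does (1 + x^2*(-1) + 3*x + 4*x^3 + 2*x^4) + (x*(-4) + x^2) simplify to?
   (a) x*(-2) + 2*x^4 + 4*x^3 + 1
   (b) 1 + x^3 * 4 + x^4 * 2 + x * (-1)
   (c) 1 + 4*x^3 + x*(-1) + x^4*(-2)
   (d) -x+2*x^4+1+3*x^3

Adding the polynomials and combining like terms:
(1 + x^2*(-1) + 3*x + 4*x^3 + 2*x^4) + (x*(-4) + x^2)
= 1 + x^3 * 4 + x^4 * 2 + x * (-1)
b) 1 + x^3 * 4 + x^4 * 2 + x * (-1)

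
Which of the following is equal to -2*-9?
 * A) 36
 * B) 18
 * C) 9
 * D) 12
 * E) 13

-2 * -9 = 18
B) 18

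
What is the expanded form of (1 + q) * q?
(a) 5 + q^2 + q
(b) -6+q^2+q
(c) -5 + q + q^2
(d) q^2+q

Expanding (1 + q) * q:
= q^2+q
d) q^2+q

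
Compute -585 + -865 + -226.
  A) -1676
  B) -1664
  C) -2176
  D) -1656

First: -585 + -865 = -1450
Then: -1450 + -226 = -1676
A) -1676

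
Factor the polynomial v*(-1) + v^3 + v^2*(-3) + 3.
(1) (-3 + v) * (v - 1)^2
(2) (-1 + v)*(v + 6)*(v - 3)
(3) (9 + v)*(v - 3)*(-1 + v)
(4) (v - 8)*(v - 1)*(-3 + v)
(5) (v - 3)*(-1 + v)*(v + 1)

We need to factor v*(-1) + v^3 + v^2*(-3) + 3.
The factored form is (v - 3)*(-1 + v)*(v + 1).
5) (v - 3)*(-1 + v)*(v + 1)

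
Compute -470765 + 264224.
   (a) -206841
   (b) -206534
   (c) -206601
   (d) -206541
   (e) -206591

-470765 + 264224 = -206541
d) -206541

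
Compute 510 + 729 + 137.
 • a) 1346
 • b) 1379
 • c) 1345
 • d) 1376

First: 510 + 729 = 1239
Then: 1239 + 137 = 1376
d) 1376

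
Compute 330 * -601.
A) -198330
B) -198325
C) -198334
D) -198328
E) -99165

330 * -601 = -198330
A) -198330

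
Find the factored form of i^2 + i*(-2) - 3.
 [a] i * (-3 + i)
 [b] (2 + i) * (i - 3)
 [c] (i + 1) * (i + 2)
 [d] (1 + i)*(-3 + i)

We need to factor i^2 + i*(-2) - 3.
The factored form is (1 + i)*(-3 + i).
d) (1 + i)*(-3 + i)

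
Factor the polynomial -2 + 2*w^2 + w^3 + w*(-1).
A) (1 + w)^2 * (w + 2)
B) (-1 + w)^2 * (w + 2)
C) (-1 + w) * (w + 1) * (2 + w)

We need to factor -2 + 2*w^2 + w^3 + w*(-1).
The factored form is (-1 + w) * (w + 1) * (2 + w).
C) (-1 + w) * (w + 1) * (2 + w)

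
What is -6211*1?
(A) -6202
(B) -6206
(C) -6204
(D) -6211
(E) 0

-6211 * 1 = -6211
D) -6211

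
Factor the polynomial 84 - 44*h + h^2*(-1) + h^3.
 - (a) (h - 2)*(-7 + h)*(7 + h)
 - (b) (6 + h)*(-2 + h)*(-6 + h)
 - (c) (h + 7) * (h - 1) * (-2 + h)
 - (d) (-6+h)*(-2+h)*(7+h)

We need to factor 84 - 44*h + h^2*(-1) + h^3.
The factored form is (-6+h)*(-2+h)*(7+h).
d) (-6+h)*(-2+h)*(7+h)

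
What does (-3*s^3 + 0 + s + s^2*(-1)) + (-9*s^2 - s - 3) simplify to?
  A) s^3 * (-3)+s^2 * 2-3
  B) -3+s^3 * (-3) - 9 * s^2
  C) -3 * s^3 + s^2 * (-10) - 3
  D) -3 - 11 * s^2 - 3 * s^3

Adding the polynomials and combining like terms:
(-3*s^3 + 0 + s + s^2*(-1)) + (-9*s^2 - s - 3)
= -3 * s^3 + s^2 * (-10) - 3
C) -3 * s^3 + s^2 * (-10) - 3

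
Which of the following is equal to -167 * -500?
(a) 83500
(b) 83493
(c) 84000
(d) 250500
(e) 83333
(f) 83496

-167 * -500 = 83500
a) 83500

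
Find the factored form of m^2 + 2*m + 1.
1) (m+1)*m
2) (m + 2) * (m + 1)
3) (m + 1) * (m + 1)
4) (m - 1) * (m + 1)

We need to factor m^2 + 2*m + 1.
The factored form is (m + 1) * (m + 1).
3) (m + 1) * (m + 1)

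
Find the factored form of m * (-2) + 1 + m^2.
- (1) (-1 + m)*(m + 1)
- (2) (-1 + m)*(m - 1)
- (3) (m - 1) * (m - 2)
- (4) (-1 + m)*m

We need to factor m * (-2) + 1 + m^2.
The factored form is (-1 + m)*(m - 1).
2) (-1 + m)*(m - 1)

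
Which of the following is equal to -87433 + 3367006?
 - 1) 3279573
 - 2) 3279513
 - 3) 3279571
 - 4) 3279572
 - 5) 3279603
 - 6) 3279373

-87433 + 3367006 = 3279573
1) 3279573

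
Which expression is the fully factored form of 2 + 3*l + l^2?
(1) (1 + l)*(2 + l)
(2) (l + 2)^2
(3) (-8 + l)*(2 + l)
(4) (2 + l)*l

We need to factor 2 + 3*l + l^2.
The factored form is (1 + l)*(2 + l).
1) (1 + l)*(2 + l)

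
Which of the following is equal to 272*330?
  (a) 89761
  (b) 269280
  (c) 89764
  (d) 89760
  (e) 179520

272 * 330 = 89760
d) 89760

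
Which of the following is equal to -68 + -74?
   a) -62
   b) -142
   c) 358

-68 + -74 = -142
b) -142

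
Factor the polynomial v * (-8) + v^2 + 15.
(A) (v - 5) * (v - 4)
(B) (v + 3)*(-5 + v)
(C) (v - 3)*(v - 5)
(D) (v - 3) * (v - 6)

We need to factor v * (-8) + v^2 + 15.
The factored form is (v - 3)*(v - 5).
C) (v - 3)*(v - 5)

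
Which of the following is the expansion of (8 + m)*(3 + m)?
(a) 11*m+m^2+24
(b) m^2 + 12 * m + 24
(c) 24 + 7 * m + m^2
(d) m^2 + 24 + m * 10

Expanding (8 + m)*(3 + m):
= 11*m+m^2+24
a) 11*m+m^2+24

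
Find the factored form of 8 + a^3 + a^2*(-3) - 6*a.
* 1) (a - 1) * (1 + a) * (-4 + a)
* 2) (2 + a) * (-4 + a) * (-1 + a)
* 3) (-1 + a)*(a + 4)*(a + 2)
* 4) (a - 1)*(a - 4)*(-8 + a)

We need to factor 8 + a^3 + a^2*(-3) - 6*a.
The factored form is (2 + a) * (-4 + a) * (-1 + a).
2) (2 + a) * (-4 + a) * (-1 + a)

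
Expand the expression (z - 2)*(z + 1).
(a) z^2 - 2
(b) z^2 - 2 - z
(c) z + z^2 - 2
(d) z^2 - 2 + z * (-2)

Expanding (z - 2)*(z + 1):
= z^2 - 2 - z
b) z^2 - 2 - z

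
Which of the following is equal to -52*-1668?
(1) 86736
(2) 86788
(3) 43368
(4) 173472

-52 * -1668 = 86736
1) 86736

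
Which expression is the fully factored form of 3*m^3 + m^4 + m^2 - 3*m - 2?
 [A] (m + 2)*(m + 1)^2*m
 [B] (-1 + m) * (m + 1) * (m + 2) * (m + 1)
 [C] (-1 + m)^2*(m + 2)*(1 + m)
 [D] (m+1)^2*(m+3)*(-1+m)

We need to factor 3*m^3 + m^4 + m^2 - 3*m - 2.
The factored form is (-1 + m) * (m + 1) * (m + 2) * (m + 1).
B) (-1 + m) * (m + 1) * (m + 2) * (m + 1)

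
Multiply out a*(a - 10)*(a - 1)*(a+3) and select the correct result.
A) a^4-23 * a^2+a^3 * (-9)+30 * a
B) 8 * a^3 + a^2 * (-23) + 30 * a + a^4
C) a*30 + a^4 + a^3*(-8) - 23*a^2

Expanding a*(a - 10)*(a - 1)*(a+3):
= a*30 + a^4 + a^3*(-8) - 23*a^2
C) a*30 + a^4 + a^3*(-8) - 23*a^2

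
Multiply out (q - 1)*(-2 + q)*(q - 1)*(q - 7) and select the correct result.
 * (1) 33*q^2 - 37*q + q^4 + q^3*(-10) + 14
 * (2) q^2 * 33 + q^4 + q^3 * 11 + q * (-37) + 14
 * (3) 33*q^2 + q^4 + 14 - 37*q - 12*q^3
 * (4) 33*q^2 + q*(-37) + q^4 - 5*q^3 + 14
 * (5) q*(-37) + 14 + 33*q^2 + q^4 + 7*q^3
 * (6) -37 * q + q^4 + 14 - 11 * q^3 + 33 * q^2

Expanding (q - 1)*(-2 + q)*(q - 1)*(q - 7):
= -37 * q + q^4 + 14 - 11 * q^3 + 33 * q^2
6) -37 * q + q^4 + 14 - 11 * q^3 + 33 * q^2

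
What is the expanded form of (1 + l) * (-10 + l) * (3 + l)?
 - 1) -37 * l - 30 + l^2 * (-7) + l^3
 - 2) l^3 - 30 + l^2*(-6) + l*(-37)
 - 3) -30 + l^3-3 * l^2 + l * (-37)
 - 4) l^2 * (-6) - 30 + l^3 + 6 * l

Expanding (1 + l) * (-10 + l) * (3 + l):
= l^3 - 30 + l^2*(-6) + l*(-37)
2) l^3 - 30 + l^2*(-6) + l*(-37)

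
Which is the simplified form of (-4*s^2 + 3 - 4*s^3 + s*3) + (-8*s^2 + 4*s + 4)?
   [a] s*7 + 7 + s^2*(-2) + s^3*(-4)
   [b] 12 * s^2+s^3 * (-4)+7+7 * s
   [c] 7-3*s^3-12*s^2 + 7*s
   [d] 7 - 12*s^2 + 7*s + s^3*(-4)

Adding the polynomials and combining like terms:
(-4*s^2 + 3 - 4*s^3 + s*3) + (-8*s^2 + 4*s + 4)
= 7 - 12*s^2 + 7*s + s^3*(-4)
d) 7 - 12*s^2 + 7*s + s^3*(-4)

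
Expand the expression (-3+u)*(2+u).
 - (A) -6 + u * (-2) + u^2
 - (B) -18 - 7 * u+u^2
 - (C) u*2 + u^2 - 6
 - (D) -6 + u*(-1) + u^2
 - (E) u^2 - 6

Expanding (-3+u)*(2+u):
= -6 + u*(-1) + u^2
D) -6 + u*(-1) + u^2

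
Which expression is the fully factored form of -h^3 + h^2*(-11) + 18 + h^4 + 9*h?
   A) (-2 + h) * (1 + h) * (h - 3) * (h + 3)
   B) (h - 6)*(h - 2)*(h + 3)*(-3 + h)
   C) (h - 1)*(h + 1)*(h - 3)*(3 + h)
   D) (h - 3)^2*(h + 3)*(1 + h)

We need to factor -h^3 + h^2*(-11) + 18 + h^4 + 9*h.
The factored form is (-2 + h) * (1 + h) * (h - 3) * (h + 3).
A) (-2 + h) * (1 + h) * (h - 3) * (h + 3)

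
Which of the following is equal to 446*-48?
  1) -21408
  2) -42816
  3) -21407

446 * -48 = -21408
1) -21408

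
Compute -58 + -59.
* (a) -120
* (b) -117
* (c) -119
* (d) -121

-58 + -59 = -117
b) -117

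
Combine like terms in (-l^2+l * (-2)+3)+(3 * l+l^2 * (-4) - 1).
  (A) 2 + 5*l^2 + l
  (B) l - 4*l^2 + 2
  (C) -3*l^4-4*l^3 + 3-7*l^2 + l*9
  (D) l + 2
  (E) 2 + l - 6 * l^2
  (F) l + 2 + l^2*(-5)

Adding the polynomials and combining like terms:
(-l^2 + l*(-2) + 3) + (3*l + l^2*(-4) - 1)
= l + 2 + l^2*(-5)
F) l + 2 + l^2*(-5)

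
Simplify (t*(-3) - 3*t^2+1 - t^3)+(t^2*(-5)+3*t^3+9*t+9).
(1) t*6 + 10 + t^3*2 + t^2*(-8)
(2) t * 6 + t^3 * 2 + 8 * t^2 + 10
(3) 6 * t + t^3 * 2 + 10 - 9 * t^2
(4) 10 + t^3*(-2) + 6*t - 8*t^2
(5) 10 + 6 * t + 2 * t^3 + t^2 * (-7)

Adding the polynomials and combining like terms:
(t*(-3) - 3*t^2 + 1 - t^3) + (t^2*(-5) + 3*t^3 + 9*t + 9)
= t*6 + 10 + t^3*2 + t^2*(-8)
1) t*6 + 10 + t^3*2 + t^2*(-8)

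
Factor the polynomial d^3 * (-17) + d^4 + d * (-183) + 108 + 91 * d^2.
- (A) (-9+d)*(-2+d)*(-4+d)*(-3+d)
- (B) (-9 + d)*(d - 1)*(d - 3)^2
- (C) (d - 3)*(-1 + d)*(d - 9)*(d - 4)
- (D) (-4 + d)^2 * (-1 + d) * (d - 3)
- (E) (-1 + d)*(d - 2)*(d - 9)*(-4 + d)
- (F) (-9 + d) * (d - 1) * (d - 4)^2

We need to factor d^3 * (-17) + d^4 + d * (-183) + 108 + 91 * d^2.
The factored form is (d - 3)*(-1 + d)*(d - 9)*(d - 4).
C) (d - 3)*(-1 + d)*(d - 9)*(d - 4)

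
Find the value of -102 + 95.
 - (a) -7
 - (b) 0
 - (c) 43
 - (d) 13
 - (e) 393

-102 + 95 = -7
a) -7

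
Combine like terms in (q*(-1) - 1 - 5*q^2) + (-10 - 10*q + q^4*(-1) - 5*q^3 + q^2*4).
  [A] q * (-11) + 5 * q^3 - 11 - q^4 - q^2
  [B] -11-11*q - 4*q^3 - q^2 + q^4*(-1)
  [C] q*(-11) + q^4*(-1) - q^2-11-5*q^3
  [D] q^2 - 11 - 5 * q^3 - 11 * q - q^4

Adding the polynomials and combining like terms:
(q*(-1) - 1 - 5*q^2) + (-10 - 10*q + q^4*(-1) - 5*q^3 + q^2*4)
= q*(-11) + q^4*(-1) - q^2-11-5*q^3
C) q*(-11) + q^4*(-1) - q^2-11-5*q^3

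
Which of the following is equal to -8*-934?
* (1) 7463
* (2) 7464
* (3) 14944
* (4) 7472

-8 * -934 = 7472
4) 7472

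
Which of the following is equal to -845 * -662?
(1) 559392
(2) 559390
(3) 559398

-845 * -662 = 559390
2) 559390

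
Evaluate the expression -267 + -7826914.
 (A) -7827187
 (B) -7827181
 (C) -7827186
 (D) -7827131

-267 + -7826914 = -7827181
B) -7827181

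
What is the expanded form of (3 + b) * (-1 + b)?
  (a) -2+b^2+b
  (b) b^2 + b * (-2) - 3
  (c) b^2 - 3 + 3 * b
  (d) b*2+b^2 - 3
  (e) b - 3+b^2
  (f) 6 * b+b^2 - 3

Expanding (3 + b) * (-1 + b):
= b*2+b^2 - 3
d) b*2+b^2 - 3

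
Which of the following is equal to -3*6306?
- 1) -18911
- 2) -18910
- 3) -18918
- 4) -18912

-3 * 6306 = -18918
3) -18918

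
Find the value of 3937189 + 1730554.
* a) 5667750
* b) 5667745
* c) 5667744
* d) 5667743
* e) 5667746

3937189 + 1730554 = 5667743
d) 5667743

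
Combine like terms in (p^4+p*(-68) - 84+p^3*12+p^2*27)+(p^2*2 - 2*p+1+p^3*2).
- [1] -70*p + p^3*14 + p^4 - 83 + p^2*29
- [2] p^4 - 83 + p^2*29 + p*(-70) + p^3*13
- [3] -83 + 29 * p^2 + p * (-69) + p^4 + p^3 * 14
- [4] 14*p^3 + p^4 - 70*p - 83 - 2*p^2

Adding the polynomials and combining like terms:
(p^4 + p*(-68) - 84 + p^3*12 + p^2*27) + (p^2*2 - 2*p + 1 + p^3*2)
= -70*p + p^3*14 + p^4 - 83 + p^2*29
1) -70*p + p^3*14 + p^4 - 83 + p^2*29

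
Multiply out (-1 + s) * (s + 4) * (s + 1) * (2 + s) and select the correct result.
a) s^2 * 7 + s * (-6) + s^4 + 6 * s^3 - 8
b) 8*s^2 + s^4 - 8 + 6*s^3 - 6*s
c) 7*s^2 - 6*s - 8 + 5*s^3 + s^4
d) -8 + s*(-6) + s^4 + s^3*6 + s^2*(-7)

Expanding (-1 + s) * (s + 4) * (s + 1) * (2 + s):
= s^2 * 7 + s * (-6) + s^4 + 6 * s^3 - 8
a) s^2 * 7 + s * (-6) + s^4 + 6 * s^3 - 8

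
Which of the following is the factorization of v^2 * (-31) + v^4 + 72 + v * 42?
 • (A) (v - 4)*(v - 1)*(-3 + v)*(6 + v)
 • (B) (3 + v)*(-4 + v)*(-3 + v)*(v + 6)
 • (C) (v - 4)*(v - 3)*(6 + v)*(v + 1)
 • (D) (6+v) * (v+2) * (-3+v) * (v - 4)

We need to factor v^2 * (-31) + v^4 + 72 + v * 42.
The factored form is (v - 4)*(v - 3)*(6 + v)*(v + 1).
C) (v - 4)*(v - 3)*(6 + v)*(v + 1)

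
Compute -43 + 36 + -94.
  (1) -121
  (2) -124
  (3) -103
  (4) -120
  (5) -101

First: -43 + 36 = -7
Then: -7 + -94 = -101
5) -101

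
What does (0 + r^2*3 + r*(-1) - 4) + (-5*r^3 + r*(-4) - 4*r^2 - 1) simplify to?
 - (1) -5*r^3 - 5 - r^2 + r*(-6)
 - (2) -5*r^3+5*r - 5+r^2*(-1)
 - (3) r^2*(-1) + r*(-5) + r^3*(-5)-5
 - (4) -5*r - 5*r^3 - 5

Adding the polynomials and combining like terms:
(0 + r^2*3 + r*(-1) - 4) + (-5*r^3 + r*(-4) - 4*r^2 - 1)
= r^2*(-1) + r*(-5) + r^3*(-5)-5
3) r^2*(-1) + r*(-5) + r^3*(-5)-5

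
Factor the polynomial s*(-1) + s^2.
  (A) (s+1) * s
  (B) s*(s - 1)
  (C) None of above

We need to factor s*(-1) + s^2.
The factored form is s*(s - 1).
B) s*(s - 1)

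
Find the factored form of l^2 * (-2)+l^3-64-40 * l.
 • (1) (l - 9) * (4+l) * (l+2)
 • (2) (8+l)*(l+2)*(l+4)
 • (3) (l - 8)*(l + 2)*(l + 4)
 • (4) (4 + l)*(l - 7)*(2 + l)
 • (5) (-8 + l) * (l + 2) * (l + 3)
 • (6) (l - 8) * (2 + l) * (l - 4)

We need to factor l^2 * (-2)+l^3-64-40 * l.
The factored form is (l - 8)*(l + 2)*(l + 4).
3) (l - 8)*(l + 2)*(l + 4)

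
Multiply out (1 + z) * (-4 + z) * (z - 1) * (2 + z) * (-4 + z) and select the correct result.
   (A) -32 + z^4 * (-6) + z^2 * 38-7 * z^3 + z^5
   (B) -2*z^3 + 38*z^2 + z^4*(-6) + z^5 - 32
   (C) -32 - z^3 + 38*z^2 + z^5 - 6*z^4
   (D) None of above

Expanding (1 + z) * (-4 + z) * (z - 1) * (2 + z) * (-4 + z):
= -32 - z^3 + 38*z^2 + z^5 - 6*z^4
C) -32 - z^3 + 38*z^2 + z^5 - 6*z^4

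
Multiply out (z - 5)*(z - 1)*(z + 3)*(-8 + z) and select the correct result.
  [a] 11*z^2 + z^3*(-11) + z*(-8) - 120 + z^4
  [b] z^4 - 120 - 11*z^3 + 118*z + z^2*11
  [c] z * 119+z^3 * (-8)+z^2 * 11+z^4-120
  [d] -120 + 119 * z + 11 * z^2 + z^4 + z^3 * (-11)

Expanding (z - 5)*(z - 1)*(z + 3)*(-8 + z):
= -120 + 119 * z + 11 * z^2 + z^4 + z^3 * (-11)
d) -120 + 119 * z + 11 * z^2 + z^4 + z^3 * (-11)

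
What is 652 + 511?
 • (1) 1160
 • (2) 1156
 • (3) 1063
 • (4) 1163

652 + 511 = 1163
4) 1163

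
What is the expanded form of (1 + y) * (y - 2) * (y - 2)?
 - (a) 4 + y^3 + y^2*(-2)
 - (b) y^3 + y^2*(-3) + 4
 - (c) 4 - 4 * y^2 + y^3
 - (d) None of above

Expanding (1 + y) * (y - 2) * (y - 2):
= y^3 + y^2*(-3) + 4
b) y^3 + y^2*(-3) + 4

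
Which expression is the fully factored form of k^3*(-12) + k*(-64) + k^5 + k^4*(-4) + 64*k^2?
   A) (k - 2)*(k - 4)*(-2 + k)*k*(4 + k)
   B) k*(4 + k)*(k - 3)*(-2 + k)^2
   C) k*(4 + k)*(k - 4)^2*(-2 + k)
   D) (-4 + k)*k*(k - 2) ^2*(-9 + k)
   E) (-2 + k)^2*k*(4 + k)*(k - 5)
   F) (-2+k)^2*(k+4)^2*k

We need to factor k^3*(-12) + k*(-64) + k^5 + k^4*(-4) + 64*k^2.
The factored form is (k - 2)*(k - 4)*(-2 + k)*k*(4 + k).
A) (k - 2)*(k - 4)*(-2 + k)*k*(4 + k)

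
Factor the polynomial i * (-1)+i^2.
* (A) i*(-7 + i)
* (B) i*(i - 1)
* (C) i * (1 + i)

We need to factor i * (-1)+i^2.
The factored form is i*(i - 1).
B) i*(i - 1)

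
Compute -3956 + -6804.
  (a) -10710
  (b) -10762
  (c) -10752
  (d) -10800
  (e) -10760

-3956 + -6804 = -10760
e) -10760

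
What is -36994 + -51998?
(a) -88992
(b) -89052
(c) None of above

-36994 + -51998 = -88992
a) -88992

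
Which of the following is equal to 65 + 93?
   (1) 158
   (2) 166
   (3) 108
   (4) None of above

65 + 93 = 158
1) 158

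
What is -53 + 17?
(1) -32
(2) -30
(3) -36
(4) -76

-53 + 17 = -36
3) -36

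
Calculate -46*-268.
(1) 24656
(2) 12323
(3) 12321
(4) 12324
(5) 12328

-46 * -268 = 12328
5) 12328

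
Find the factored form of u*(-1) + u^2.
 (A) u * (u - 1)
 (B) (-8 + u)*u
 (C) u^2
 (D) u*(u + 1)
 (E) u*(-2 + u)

We need to factor u*(-1) + u^2.
The factored form is u * (u - 1).
A) u * (u - 1)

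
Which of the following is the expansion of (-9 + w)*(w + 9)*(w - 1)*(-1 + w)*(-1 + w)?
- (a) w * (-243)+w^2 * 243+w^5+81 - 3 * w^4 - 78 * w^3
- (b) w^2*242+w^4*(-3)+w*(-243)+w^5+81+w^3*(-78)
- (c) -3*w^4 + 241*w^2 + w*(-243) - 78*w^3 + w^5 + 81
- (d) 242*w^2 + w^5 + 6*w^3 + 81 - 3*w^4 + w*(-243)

Expanding (-9 + w)*(w + 9)*(w - 1)*(-1 + w)*(-1 + w):
= w^2*242+w^4*(-3)+w*(-243)+w^5+81+w^3*(-78)
b) w^2*242+w^4*(-3)+w*(-243)+w^5+81+w^3*(-78)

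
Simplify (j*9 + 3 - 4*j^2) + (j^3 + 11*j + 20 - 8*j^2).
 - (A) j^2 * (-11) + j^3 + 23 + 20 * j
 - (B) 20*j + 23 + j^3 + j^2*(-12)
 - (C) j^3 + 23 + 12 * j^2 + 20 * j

Adding the polynomials and combining like terms:
(j*9 + 3 - 4*j^2) + (j^3 + 11*j + 20 - 8*j^2)
= 20*j + 23 + j^3 + j^2*(-12)
B) 20*j + 23 + j^3 + j^2*(-12)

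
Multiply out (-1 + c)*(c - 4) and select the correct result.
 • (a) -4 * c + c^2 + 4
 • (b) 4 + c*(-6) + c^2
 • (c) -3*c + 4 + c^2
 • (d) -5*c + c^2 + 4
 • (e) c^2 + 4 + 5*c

Expanding (-1 + c)*(c - 4):
= -5*c + c^2 + 4
d) -5*c + c^2 + 4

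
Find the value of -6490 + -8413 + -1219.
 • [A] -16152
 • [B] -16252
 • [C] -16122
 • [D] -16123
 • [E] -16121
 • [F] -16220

First: -6490 + -8413 = -14903
Then: -14903 + -1219 = -16122
C) -16122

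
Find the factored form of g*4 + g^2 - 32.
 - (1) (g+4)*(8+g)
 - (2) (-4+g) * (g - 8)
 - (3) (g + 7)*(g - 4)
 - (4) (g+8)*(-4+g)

We need to factor g*4 + g^2 - 32.
The factored form is (g+8)*(-4+g).
4) (g+8)*(-4+g)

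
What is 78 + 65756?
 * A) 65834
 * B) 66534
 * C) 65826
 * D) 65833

78 + 65756 = 65834
A) 65834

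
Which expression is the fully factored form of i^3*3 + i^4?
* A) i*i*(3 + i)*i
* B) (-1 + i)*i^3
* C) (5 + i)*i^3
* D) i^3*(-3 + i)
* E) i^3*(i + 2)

We need to factor i^3*3 + i^4.
The factored form is i*i*(3 + i)*i.
A) i*i*(3 + i)*i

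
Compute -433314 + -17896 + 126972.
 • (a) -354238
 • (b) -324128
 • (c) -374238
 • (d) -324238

First: -433314 + -17896 = -451210
Then: -451210 + 126972 = -324238
d) -324238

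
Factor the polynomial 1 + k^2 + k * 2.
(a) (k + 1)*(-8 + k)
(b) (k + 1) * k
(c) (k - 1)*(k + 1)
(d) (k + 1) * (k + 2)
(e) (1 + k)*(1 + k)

We need to factor 1 + k^2 + k * 2.
The factored form is (1 + k)*(1 + k).
e) (1 + k)*(1 + k)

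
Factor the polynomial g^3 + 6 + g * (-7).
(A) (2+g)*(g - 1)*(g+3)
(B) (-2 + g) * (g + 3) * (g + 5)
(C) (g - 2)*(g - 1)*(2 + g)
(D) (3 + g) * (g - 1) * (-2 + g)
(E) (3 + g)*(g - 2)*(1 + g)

We need to factor g^3 + 6 + g * (-7).
The factored form is (3 + g) * (g - 1) * (-2 + g).
D) (3 + g) * (g - 1) * (-2 + g)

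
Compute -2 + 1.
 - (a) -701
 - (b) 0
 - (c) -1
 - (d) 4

-2 + 1 = -1
c) -1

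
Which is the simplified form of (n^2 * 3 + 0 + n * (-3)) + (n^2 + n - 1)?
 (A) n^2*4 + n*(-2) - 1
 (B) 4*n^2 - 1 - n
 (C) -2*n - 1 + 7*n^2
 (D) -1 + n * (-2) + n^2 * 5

Adding the polynomials and combining like terms:
(n^2*3 + 0 + n*(-3)) + (n^2 + n - 1)
= n^2*4 + n*(-2) - 1
A) n^2*4 + n*(-2) - 1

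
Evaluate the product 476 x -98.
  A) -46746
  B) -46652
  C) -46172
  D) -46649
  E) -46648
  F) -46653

476 * -98 = -46648
E) -46648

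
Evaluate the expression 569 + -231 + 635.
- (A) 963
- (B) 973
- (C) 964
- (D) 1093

First: 569 + -231 = 338
Then: 338 + 635 = 973
B) 973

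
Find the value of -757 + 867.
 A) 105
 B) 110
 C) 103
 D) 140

-757 + 867 = 110
B) 110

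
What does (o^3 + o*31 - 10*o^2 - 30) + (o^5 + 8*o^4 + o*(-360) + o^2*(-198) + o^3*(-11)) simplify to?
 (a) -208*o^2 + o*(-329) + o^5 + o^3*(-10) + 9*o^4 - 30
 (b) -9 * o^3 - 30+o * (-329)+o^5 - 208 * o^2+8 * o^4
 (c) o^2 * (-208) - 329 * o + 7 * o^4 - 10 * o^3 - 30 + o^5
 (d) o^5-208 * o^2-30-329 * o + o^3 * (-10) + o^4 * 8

Adding the polynomials and combining like terms:
(o^3 + o*31 - 10*o^2 - 30) + (o^5 + 8*o^4 + o*(-360) + o^2*(-198) + o^3*(-11))
= o^5-208 * o^2-30-329 * o + o^3 * (-10) + o^4 * 8
d) o^5-208 * o^2-30-329 * o + o^3 * (-10) + o^4 * 8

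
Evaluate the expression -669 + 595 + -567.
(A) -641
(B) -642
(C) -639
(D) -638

First: -669 + 595 = -74
Then: -74 + -567 = -641
A) -641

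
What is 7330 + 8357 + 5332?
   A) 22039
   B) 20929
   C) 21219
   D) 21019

First: 7330 + 8357 = 15687
Then: 15687 + 5332 = 21019
D) 21019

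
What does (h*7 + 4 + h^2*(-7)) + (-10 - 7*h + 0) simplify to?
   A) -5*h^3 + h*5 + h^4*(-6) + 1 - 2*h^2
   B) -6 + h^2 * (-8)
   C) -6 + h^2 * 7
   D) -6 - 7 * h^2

Adding the polynomials and combining like terms:
(h*7 + 4 + h^2*(-7)) + (-10 - 7*h + 0)
= -6 - 7 * h^2
D) -6 - 7 * h^2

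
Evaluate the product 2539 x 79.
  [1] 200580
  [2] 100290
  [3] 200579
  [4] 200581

2539 * 79 = 200581
4) 200581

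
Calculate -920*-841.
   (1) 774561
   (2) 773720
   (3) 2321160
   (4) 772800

-920 * -841 = 773720
2) 773720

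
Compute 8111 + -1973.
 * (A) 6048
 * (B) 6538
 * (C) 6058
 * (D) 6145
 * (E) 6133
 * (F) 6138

8111 + -1973 = 6138
F) 6138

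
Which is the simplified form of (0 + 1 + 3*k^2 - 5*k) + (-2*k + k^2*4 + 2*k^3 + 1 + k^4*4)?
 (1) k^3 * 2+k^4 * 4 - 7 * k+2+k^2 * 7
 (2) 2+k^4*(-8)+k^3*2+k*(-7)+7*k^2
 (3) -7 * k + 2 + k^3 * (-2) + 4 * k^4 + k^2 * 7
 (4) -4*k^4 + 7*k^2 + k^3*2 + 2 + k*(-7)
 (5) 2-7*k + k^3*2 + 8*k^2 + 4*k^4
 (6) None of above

Adding the polynomials and combining like terms:
(0 + 1 + 3*k^2 - 5*k) + (-2*k + k^2*4 + 2*k^3 + 1 + k^4*4)
= k^3 * 2+k^4 * 4 - 7 * k+2+k^2 * 7
1) k^3 * 2+k^4 * 4 - 7 * k+2+k^2 * 7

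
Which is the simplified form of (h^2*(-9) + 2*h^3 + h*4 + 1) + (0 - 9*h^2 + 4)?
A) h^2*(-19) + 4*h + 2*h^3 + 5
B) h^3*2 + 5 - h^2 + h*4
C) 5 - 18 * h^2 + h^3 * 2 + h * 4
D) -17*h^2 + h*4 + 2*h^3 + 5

Adding the polynomials and combining like terms:
(h^2*(-9) + 2*h^3 + h*4 + 1) + (0 - 9*h^2 + 4)
= 5 - 18 * h^2 + h^3 * 2 + h * 4
C) 5 - 18 * h^2 + h^3 * 2 + h * 4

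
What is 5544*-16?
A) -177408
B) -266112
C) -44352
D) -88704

5544 * -16 = -88704
D) -88704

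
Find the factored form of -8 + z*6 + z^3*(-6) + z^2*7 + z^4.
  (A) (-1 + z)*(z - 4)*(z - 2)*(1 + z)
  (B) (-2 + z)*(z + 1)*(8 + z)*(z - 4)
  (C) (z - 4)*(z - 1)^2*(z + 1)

We need to factor -8 + z*6 + z^3*(-6) + z^2*7 + z^4.
The factored form is (-1 + z)*(z - 4)*(z - 2)*(1 + z).
A) (-1 + z)*(z - 4)*(z - 2)*(1 + z)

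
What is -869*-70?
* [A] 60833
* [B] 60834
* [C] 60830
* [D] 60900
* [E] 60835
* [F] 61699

-869 * -70 = 60830
C) 60830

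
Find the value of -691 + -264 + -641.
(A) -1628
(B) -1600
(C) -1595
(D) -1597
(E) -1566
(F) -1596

First: -691 + -264 = -955
Then: -955 + -641 = -1596
F) -1596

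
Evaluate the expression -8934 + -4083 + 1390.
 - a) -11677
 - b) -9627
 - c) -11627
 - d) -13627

First: -8934 + -4083 = -13017
Then: -13017 + 1390 = -11627
c) -11627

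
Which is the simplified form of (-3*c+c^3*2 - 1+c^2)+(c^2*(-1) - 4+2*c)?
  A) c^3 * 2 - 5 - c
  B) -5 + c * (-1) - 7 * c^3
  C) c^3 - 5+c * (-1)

Adding the polynomials and combining like terms:
(-3*c + c^3*2 - 1 + c^2) + (c^2*(-1) - 4 + 2*c)
= c^3 * 2 - 5 - c
A) c^3 * 2 - 5 - c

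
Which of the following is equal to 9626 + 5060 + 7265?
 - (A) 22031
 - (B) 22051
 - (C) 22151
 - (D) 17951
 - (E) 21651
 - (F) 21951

First: 9626 + 5060 = 14686
Then: 14686 + 7265 = 21951
F) 21951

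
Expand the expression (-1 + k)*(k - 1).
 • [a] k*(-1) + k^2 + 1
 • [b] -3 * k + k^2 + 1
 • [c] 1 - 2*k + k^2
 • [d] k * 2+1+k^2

Expanding (-1 + k)*(k - 1):
= 1 - 2*k + k^2
c) 1 - 2*k + k^2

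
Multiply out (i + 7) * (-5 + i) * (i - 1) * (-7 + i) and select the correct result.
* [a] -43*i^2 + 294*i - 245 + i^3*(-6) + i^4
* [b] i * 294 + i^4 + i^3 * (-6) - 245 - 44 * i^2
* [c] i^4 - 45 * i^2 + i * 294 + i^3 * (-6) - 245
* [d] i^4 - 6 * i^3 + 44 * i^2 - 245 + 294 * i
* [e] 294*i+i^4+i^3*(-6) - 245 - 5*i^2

Expanding (i + 7) * (-5 + i) * (i - 1) * (-7 + i):
= i * 294 + i^4 + i^3 * (-6) - 245 - 44 * i^2
b) i * 294 + i^4 + i^3 * (-6) - 245 - 44 * i^2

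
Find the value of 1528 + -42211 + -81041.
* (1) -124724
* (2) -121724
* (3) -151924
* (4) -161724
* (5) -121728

First: 1528 + -42211 = -40683
Then: -40683 + -81041 = -121724
2) -121724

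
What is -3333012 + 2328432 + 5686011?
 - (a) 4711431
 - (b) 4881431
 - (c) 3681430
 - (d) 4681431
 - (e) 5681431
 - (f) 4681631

First: -3333012 + 2328432 = -1004580
Then: -1004580 + 5686011 = 4681431
d) 4681431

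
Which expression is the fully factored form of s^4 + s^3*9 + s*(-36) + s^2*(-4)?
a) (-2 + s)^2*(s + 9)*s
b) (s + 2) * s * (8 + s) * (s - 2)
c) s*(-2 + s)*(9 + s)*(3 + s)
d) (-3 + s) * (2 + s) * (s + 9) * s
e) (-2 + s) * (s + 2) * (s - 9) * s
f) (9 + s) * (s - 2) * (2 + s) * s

We need to factor s^4 + s^3*9 + s*(-36) + s^2*(-4).
The factored form is (9 + s) * (s - 2) * (2 + s) * s.
f) (9 + s) * (s - 2) * (2 + s) * s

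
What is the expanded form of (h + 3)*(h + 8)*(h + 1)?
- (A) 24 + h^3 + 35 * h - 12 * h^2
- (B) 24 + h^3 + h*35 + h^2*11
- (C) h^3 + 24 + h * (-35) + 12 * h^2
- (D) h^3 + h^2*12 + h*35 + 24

Expanding (h + 3)*(h + 8)*(h + 1):
= h^3 + h^2*12 + h*35 + 24
D) h^3 + h^2*12 + h*35 + 24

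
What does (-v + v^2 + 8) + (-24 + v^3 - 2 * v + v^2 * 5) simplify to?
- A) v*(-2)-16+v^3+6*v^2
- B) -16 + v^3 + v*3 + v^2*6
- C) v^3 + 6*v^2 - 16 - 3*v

Adding the polynomials and combining like terms:
(-v + v^2 + 8) + (-24 + v^3 - 2*v + v^2*5)
= v^3 + 6*v^2 - 16 - 3*v
C) v^3 + 6*v^2 - 16 - 3*v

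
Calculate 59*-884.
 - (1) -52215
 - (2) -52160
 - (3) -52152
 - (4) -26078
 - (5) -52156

59 * -884 = -52156
5) -52156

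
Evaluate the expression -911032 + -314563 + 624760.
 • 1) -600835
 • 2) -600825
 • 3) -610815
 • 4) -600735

First: -911032 + -314563 = -1225595
Then: -1225595 + 624760 = -600835
1) -600835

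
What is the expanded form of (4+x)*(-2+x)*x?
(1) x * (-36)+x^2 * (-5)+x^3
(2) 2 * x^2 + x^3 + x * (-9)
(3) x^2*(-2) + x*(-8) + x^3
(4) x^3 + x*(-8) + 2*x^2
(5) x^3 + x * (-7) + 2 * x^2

Expanding (4+x)*(-2+x)*x:
= x^3 + x*(-8) + 2*x^2
4) x^3 + x*(-8) + 2*x^2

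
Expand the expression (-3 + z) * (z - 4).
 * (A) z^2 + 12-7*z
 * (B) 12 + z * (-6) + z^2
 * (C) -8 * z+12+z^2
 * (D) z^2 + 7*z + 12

Expanding (-3 + z) * (z - 4):
= z^2 + 12-7*z
A) z^2 + 12-7*z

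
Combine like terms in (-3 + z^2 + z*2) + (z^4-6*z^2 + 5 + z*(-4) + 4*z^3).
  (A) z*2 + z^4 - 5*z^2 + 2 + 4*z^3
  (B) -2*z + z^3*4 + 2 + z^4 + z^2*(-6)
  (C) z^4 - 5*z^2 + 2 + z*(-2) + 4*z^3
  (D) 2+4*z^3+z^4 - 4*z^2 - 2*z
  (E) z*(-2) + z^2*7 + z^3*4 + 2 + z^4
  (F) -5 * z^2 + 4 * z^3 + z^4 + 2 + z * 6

Adding the polynomials and combining like terms:
(-3 + z^2 + z*2) + (z^4 - 6*z^2 + 5 + z*(-4) + 4*z^3)
= z^4 - 5*z^2 + 2 + z*(-2) + 4*z^3
C) z^4 - 5*z^2 + 2 + z*(-2) + 4*z^3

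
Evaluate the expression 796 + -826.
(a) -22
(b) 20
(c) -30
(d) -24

796 + -826 = -30
c) -30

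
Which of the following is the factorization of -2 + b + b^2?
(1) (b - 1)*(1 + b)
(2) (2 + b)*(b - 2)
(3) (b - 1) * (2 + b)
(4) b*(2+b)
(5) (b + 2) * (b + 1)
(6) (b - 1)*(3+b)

We need to factor -2 + b + b^2.
The factored form is (b - 1) * (2 + b).
3) (b - 1) * (2 + b)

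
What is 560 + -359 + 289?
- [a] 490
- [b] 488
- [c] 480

First: 560 + -359 = 201
Then: 201 + 289 = 490
a) 490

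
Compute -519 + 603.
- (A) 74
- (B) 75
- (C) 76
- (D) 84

-519 + 603 = 84
D) 84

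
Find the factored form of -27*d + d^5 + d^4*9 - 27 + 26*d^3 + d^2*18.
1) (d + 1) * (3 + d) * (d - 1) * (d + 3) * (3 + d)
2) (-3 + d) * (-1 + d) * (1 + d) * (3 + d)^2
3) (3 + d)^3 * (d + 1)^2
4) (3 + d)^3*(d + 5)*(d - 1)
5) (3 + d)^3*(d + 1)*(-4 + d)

We need to factor -27*d + d^5 + d^4*9 - 27 + 26*d^3 + d^2*18.
The factored form is (d + 1) * (3 + d) * (d - 1) * (d + 3) * (3 + d).
1) (d + 1) * (3 + d) * (d - 1) * (d + 3) * (3 + d)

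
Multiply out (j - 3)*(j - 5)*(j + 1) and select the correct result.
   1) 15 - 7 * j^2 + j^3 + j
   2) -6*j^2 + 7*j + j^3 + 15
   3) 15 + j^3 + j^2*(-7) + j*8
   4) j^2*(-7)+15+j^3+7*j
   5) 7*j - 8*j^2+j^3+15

Expanding (j - 3)*(j - 5)*(j + 1):
= j^2*(-7)+15+j^3+7*j
4) j^2*(-7)+15+j^3+7*j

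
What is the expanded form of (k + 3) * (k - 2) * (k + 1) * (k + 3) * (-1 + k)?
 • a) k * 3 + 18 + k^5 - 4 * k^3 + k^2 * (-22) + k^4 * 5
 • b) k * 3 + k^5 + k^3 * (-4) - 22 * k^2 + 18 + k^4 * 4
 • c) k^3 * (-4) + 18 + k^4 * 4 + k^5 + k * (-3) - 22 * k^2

Expanding (k + 3) * (k - 2) * (k + 1) * (k + 3) * (-1 + k):
= k * 3 + k^5 + k^3 * (-4) - 22 * k^2 + 18 + k^4 * 4
b) k * 3 + k^5 + k^3 * (-4) - 22 * k^2 + 18 + k^4 * 4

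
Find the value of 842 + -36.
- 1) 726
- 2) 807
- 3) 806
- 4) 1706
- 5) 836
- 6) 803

842 + -36 = 806
3) 806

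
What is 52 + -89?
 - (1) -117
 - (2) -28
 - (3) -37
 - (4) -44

52 + -89 = -37
3) -37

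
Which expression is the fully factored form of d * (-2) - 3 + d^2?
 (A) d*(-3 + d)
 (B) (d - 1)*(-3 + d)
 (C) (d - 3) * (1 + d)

We need to factor d * (-2) - 3 + d^2.
The factored form is (d - 3) * (1 + d).
C) (d - 3) * (1 + d)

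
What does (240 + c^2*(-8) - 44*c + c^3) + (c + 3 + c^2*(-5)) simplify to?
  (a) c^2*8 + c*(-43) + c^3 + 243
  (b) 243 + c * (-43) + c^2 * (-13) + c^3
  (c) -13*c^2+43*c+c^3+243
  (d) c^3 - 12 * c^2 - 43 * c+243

Adding the polynomials and combining like terms:
(240 + c^2*(-8) - 44*c + c^3) + (c + 3 + c^2*(-5))
= 243 + c * (-43) + c^2 * (-13) + c^3
b) 243 + c * (-43) + c^2 * (-13) + c^3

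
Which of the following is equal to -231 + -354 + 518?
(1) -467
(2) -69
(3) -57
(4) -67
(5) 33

First: -231 + -354 = -585
Then: -585 + 518 = -67
4) -67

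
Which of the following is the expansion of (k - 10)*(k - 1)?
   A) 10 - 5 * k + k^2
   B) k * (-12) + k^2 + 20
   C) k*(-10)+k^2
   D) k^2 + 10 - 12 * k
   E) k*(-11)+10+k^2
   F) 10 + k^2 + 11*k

Expanding (k - 10)*(k - 1):
= k*(-11)+10+k^2
E) k*(-11)+10+k^2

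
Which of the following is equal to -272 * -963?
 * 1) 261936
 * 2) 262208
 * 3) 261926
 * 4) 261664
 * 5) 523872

-272 * -963 = 261936
1) 261936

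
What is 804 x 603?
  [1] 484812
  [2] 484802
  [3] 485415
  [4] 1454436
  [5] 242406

804 * 603 = 484812
1) 484812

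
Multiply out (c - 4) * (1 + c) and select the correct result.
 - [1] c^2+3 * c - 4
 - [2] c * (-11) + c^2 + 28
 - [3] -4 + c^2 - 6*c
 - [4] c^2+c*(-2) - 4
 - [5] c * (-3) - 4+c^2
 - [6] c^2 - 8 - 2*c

Expanding (c - 4) * (1 + c):
= c * (-3) - 4+c^2
5) c * (-3) - 4+c^2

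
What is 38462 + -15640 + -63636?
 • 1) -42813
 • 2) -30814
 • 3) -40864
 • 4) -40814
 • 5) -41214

First: 38462 + -15640 = 22822
Then: 22822 + -63636 = -40814
4) -40814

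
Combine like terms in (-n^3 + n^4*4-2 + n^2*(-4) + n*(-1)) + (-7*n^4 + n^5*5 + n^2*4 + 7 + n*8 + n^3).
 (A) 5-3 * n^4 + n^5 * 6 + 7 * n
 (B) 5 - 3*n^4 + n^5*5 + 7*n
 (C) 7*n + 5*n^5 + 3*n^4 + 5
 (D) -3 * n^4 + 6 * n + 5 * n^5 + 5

Adding the polynomials and combining like terms:
(-n^3 + n^4*4 - 2 + n^2*(-4) + n*(-1)) + (-7*n^4 + n^5*5 + n^2*4 + 7 + n*8 + n^3)
= 5 - 3*n^4 + n^5*5 + 7*n
B) 5 - 3*n^4 + n^5*5 + 7*n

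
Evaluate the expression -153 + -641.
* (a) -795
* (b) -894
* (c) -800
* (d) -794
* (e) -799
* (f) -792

-153 + -641 = -794
d) -794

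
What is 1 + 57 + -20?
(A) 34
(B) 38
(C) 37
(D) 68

First: 1 + 57 = 58
Then: 58 + -20 = 38
B) 38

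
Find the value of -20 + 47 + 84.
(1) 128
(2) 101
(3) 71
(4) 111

First: -20 + 47 = 27
Then: 27 + 84 = 111
4) 111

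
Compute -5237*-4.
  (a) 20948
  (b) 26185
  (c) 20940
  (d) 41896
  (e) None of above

-5237 * -4 = 20948
a) 20948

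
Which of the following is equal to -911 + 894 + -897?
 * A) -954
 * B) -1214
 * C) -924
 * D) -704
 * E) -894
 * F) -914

First: -911 + 894 = -17
Then: -17 + -897 = -914
F) -914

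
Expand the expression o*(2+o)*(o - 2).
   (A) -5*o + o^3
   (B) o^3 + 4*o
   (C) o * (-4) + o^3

Expanding o*(2+o)*(o - 2):
= o * (-4) + o^3
C) o * (-4) + o^3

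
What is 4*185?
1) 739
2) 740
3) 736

4 * 185 = 740
2) 740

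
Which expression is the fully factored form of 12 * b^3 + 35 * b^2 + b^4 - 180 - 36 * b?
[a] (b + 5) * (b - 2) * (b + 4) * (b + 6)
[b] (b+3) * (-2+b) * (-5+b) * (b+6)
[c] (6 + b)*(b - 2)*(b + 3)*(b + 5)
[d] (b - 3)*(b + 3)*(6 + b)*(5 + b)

We need to factor 12 * b^3 + 35 * b^2 + b^4 - 180 - 36 * b.
The factored form is (6 + b)*(b - 2)*(b + 3)*(b + 5).
c) (6 + b)*(b - 2)*(b + 3)*(b + 5)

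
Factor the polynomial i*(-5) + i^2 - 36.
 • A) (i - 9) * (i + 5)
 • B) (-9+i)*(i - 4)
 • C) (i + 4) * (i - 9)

We need to factor i*(-5) + i^2 - 36.
The factored form is (i + 4) * (i - 9).
C) (i + 4) * (i - 9)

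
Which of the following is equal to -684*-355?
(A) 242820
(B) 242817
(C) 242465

-684 * -355 = 242820
A) 242820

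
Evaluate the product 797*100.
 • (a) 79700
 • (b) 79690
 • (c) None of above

797 * 100 = 79700
a) 79700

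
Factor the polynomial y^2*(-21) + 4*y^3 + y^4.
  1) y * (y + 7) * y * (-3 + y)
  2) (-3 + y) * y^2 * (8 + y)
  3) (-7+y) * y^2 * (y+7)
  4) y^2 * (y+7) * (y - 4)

We need to factor y^2*(-21) + 4*y^3 + y^4.
The factored form is y * (y + 7) * y * (-3 + y).
1) y * (y + 7) * y * (-3 + y)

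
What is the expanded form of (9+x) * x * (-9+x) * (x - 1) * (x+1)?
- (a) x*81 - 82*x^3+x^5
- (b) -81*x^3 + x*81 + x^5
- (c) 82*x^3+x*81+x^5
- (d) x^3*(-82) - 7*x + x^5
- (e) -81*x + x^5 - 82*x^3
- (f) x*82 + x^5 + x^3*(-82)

Expanding (9+x) * x * (-9+x) * (x - 1) * (x+1):
= x*81 - 82*x^3+x^5
a) x*81 - 82*x^3+x^5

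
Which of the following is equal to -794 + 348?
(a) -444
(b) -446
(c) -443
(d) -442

-794 + 348 = -446
b) -446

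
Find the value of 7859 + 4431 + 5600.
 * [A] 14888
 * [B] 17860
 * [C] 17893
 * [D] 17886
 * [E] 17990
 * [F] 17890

First: 7859 + 4431 = 12290
Then: 12290 + 5600 = 17890
F) 17890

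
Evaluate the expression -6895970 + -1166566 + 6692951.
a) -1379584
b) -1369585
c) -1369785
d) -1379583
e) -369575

First: -6895970 + -1166566 = -8062536
Then: -8062536 + 6692951 = -1369585
b) -1369585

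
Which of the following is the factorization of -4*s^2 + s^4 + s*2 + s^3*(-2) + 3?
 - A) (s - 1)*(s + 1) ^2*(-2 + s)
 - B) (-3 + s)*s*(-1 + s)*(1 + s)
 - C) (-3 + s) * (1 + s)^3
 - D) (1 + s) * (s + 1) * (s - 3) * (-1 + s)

We need to factor -4*s^2 + s^4 + s*2 + s^3*(-2) + 3.
The factored form is (1 + s) * (s + 1) * (s - 3) * (-1 + s).
D) (1 + s) * (s + 1) * (s - 3) * (-1 + s)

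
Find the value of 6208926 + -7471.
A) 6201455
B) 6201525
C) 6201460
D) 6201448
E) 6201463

6208926 + -7471 = 6201455
A) 6201455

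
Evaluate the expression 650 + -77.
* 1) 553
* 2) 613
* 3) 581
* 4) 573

650 + -77 = 573
4) 573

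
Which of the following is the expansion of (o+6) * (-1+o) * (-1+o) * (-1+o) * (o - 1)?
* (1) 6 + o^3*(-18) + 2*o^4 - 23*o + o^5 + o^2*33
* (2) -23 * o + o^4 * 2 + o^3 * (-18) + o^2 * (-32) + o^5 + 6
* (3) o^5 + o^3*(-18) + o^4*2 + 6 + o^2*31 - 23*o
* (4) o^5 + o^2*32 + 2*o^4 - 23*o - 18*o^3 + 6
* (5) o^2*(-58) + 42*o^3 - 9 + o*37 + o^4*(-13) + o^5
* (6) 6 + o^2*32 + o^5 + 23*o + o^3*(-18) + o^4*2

Expanding (o+6) * (-1+o) * (-1+o) * (-1+o) * (o - 1):
= o^5 + o^2*32 + 2*o^4 - 23*o - 18*o^3 + 6
4) o^5 + o^2*32 + 2*o^4 - 23*o - 18*o^3 + 6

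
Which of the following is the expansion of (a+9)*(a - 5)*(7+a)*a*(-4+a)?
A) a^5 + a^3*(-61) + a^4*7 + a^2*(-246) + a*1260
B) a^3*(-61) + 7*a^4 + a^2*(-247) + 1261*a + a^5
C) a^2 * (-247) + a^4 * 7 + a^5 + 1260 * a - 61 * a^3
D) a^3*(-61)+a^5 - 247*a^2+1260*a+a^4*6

Expanding (a+9)*(a - 5)*(7+a)*a*(-4+a):
= a^2 * (-247) + a^4 * 7 + a^5 + 1260 * a - 61 * a^3
C) a^2 * (-247) + a^4 * 7 + a^5 + 1260 * a - 61 * a^3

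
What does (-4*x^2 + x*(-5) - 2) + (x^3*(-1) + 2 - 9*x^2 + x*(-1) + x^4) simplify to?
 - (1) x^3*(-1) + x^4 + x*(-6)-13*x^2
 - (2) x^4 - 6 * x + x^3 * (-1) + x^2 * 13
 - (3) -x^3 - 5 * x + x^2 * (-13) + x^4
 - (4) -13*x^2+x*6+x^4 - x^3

Adding the polynomials and combining like terms:
(-4*x^2 + x*(-5) - 2) + (x^3*(-1) + 2 - 9*x^2 + x*(-1) + x^4)
= x^3*(-1) + x^4 + x*(-6)-13*x^2
1) x^3*(-1) + x^4 + x*(-6)-13*x^2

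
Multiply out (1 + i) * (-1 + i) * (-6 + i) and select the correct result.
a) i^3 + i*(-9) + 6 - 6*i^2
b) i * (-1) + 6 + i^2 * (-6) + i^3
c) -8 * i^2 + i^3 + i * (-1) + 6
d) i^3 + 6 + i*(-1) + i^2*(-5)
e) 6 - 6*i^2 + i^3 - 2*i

Expanding (1 + i) * (-1 + i) * (-6 + i):
= i * (-1) + 6 + i^2 * (-6) + i^3
b) i * (-1) + 6 + i^2 * (-6) + i^3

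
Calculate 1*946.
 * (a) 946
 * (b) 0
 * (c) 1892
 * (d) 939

1 * 946 = 946
a) 946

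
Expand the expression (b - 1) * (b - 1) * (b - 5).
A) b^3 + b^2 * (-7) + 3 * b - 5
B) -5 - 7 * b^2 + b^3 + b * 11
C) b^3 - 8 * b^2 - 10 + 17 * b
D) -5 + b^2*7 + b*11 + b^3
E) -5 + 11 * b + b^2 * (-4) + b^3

Expanding (b - 1) * (b - 1) * (b - 5):
= -5 - 7 * b^2 + b^3 + b * 11
B) -5 - 7 * b^2 + b^3 + b * 11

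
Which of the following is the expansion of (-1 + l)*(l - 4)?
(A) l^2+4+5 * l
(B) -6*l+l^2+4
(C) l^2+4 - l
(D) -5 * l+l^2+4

Expanding (-1 + l)*(l - 4):
= -5 * l+l^2+4
D) -5 * l+l^2+4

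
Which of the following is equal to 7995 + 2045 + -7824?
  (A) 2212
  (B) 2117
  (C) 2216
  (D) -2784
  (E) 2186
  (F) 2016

First: 7995 + 2045 = 10040
Then: 10040 + -7824 = 2216
C) 2216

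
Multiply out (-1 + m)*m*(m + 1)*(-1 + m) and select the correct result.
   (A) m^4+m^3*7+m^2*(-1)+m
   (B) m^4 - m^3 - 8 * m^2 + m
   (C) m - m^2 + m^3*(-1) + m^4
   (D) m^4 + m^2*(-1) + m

Expanding (-1 + m)*m*(m + 1)*(-1 + m):
= m - m^2 + m^3*(-1) + m^4
C) m - m^2 + m^3*(-1) + m^4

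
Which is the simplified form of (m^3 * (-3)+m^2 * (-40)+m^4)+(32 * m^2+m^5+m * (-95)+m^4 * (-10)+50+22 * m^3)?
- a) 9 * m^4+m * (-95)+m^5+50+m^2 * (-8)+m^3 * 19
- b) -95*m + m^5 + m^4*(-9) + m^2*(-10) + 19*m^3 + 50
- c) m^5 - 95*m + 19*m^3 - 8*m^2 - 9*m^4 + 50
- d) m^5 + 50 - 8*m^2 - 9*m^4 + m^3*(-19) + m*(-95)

Adding the polynomials and combining like terms:
(m^3*(-3) + m^2*(-40) + m^4) + (32*m^2 + m^5 + m*(-95) + m^4*(-10) + 50 + 22*m^3)
= m^5 - 95*m + 19*m^3 - 8*m^2 - 9*m^4 + 50
c) m^5 - 95*m + 19*m^3 - 8*m^2 - 9*m^4 + 50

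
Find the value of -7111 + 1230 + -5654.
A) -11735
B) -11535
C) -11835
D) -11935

First: -7111 + 1230 = -5881
Then: -5881 + -5654 = -11535
B) -11535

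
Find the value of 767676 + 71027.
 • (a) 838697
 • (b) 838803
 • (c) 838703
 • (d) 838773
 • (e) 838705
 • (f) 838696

767676 + 71027 = 838703
c) 838703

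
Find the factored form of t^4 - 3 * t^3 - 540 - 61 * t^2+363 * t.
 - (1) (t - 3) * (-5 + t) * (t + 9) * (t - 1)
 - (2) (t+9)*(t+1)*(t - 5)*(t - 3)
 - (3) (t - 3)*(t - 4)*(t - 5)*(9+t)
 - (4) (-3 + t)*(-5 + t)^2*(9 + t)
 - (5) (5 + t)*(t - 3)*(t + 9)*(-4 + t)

We need to factor t^4 - 3 * t^3 - 540 - 61 * t^2+363 * t.
The factored form is (t - 3)*(t - 4)*(t - 5)*(9+t).
3) (t - 3)*(t - 4)*(t - 5)*(9+t)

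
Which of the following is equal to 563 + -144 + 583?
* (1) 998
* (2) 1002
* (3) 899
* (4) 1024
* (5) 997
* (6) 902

First: 563 + -144 = 419
Then: 419 + 583 = 1002
2) 1002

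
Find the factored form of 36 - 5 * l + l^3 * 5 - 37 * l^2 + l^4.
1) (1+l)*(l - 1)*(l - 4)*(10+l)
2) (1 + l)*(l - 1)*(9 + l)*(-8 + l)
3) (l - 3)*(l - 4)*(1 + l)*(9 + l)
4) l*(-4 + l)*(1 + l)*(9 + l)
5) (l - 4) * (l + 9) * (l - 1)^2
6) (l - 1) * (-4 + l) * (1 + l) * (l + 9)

We need to factor 36 - 5 * l + l^3 * 5 - 37 * l^2 + l^4.
The factored form is (l - 1) * (-4 + l) * (1 + l) * (l + 9).
6) (l - 1) * (-4 + l) * (1 + l) * (l + 9)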